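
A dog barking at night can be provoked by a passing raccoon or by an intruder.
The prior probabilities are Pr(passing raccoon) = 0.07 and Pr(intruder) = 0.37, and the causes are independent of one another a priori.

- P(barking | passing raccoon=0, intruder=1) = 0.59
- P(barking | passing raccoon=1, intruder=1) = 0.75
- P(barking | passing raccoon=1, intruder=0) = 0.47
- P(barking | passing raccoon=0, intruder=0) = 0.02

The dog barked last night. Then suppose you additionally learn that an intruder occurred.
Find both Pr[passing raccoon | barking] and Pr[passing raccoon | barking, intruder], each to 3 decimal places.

P(barking) = 0.02·0.93·0.63 + 0.59·0.93·0.37 + 0.47·0.07·0.63 + 0.75·0.07·0.37 = 0.011718 + 0.203019 + 0.020727 + 0.019425 = 0.254889
Of this, 0.040152 comes from 0.020727 + 0.019425 (the passing raccoon=true cases).
P(passing raccoon | barking) = 0.040152 / 0.254889 ≈ 0.158

Now condition on the additional information:
Weight on passing raccoon=true, given the evidence: 0.75·0.07 = 0.052500
The normalizing constant is 0.59·0.93 + 0.75·0.07 = 0.601200
Posterior = 0.052500 / 0.601200 ≈ 0.087
Conditioning on intruder lowers the posterior on passing raccoon: the classic explaining-away effect in a common-effect structure.

Pr[passing raccoon | barking] ≈ 0.158; Pr[passing raccoon | barking, intruder] ≈ 0.087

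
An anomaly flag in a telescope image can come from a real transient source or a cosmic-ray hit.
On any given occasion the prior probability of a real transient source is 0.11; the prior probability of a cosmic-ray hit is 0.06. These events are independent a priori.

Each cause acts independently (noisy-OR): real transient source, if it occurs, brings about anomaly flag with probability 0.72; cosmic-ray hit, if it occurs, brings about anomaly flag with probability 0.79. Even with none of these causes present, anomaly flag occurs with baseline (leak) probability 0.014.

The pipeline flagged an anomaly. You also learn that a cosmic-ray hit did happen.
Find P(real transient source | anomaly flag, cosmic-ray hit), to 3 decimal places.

P(real transient source | anomaly flag, cosmic-ray hit) ≈ 0.128

Under noisy-OR, P(anomaly flag | causes) = 1 − (1−0.014)·∏(1−qᵢ) over the active causes.
Numerator (weight on configurations with real transient source): 0.942023×0.11 = 0.103623
The normalizing constant is 0.79294×0.89 + 0.942023×0.11 = 0.809340
Posterior = 0.103623 / 0.809340 ≈ 0.128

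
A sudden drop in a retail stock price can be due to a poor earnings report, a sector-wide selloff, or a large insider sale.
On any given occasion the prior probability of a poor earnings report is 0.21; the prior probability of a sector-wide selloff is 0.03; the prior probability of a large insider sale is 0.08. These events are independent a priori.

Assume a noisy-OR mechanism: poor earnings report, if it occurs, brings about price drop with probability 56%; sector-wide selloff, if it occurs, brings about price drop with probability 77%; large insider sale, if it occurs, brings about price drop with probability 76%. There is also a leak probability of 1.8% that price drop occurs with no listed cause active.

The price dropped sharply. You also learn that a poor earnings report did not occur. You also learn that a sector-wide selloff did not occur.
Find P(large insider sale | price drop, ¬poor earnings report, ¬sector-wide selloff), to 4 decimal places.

Under noisy-OR, P(price drop | causes) = 1 − (1−0.018)·∏(1−qᵢ) over the active causes.
P(price drop | ¬poor earnings report, ¬sector-wide selloff) = 0.018×0.92 + 0.76432×0.08 = 0.016560 + 0.061146 = 0.077706
Of this, 0.061146 comes from 0.76432×0.08 (the large insider sale=true cases).
P(large insider sale | price drop, ¬poor earnings report, ¬sector-wide selloff) = 0.061146 / 0.077706 ≈ 0.7869

P(large insider sale | price drop, ¬poor earnings report, ¬sector-wide selloff) ≈ 0.7869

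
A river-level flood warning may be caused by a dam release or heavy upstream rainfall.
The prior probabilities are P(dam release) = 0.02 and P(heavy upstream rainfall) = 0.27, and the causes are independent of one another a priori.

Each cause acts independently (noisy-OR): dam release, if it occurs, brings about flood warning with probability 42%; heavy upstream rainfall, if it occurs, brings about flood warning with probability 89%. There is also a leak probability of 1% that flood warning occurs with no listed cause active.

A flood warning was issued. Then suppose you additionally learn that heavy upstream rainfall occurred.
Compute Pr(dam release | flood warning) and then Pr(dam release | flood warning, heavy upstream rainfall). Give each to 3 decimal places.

Pr(dam release | flood warning) ≈ 0.044; Pr(dam release | flood warning, heavy upstream rainfall) ≈ 0.021

Under noisy-OR, P(flood warning | causes) = 1 − (1−0.01)·∏(1−qᵢ) over the active causes.
P(flood warning) = 0.01·0.98·0.73 + 0.8911·0.98·0.27 + 0.4258·0.02·0.73 + 0.936838·0.02·0.27 = 0.007154 + 0.235785 + 0.006217 + 0.005059 = 0.254215
Restricting to configurations with dam release present: 0.006217 + 0.005059 = 0.011276.
P(dam release | flood warning) = 0.011276 / 0.254215 ≈ 0.044

Now also conditioning on heavy upstream rainfall=true:
Weight on dam release=true, given the evidence: 0.936838×0.02 = 0.018737
Normalizer over all consistent configurations: 0.8911×0.98 + 0.936838×0.02 = 0.892015
Posterior = 0.018737 / 0.892015 ≈ 0.021
Conditioning on heavy upstream rainfall lowers the posterior on dam release: the classic explaining-away effect in a common-effect structure.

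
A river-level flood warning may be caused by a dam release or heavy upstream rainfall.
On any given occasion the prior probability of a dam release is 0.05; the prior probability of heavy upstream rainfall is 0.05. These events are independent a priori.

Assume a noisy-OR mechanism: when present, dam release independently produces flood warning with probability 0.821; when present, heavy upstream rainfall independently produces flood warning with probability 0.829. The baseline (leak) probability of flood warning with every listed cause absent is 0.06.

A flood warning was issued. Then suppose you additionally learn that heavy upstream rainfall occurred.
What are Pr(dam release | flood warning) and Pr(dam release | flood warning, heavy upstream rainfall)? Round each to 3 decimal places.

Under noisy-OR, P(flood warning | causes) = 1 − (1−0.06)·∏(1−qᵢ) over the active causes.
Weight on dam release=true, given the evidence: 0.039508 + 0.002428 = 0.041936
Normalizer over all consistent configurations: 0.06*0.95*0.95 + 0.83926*0.95*0.05 + 0.83174*0.05*0.95 + 0.971228*0.05*0.05 = 0.135951
P(dam release | flood warning) = 0.041936/0.135951 ≈ 0.308

Now condition on the additional information:
Numerator (weight on configurations with dam release): 0.971228·0.05 = 0.048561
Normalizer over all consistent configurations: 0.83926·0.95 + 0.971228·0.05 = 0.845858
Posterior = 0.048561 / 0.845858 ≈ 0.057
— heavy upstream rainfall explains away the evidence for dam release.

Pr(dam release | flood warning) ≈ 0.308; Pr(dam release | flood warning, heavy upstream rainfall) ≈ 0.057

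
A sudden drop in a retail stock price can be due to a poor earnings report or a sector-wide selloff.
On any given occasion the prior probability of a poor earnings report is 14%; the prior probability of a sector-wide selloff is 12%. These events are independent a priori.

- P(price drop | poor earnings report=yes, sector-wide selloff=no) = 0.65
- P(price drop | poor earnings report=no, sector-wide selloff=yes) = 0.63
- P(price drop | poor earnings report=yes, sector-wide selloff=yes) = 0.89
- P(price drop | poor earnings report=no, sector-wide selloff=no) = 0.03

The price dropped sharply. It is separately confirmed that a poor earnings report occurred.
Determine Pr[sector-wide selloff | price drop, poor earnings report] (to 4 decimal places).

Numerator (weight on configurations with sector-wide selloff): 0.89·0.12 = 0.106800
Normalizer over all consistent configurations: 0.65·0.88 + 0.89·0.12 = 0.678800
P(sector-wide selloff | price drop, poor earnings report) = 0.106800/0.678800 ≈ 0.1573

Pr[sector-wide selloff | price drop, poor earnings report] ≈ 0.1573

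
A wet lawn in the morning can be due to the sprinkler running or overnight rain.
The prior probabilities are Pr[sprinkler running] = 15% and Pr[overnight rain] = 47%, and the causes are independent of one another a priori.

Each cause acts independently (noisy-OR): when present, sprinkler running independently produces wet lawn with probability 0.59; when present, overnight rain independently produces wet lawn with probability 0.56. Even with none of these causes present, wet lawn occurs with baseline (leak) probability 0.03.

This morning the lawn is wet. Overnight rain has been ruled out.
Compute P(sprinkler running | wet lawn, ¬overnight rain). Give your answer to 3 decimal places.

P(sprinkler running | wet lawn, ¬overnight rain) ≈ 0.780

Under noisy-OR, P(wet lawn | causes) = 1 − (1−0.03)·∏(1−qᵢ) over the active causes.
By total probability over both values of sprinkler running:
  P(wet lawn | ¬overnight rain) = 0.03×0.85 + 0.6023×0.15
        = 0.025500 + 0.090345 = 0.115845
The terms with sprinkler running present sum to 0.090345, so
  P(sprinkler running | wet lawn, ¬overnight rain) = 0.090345 / 0.115845 ≈ 0.780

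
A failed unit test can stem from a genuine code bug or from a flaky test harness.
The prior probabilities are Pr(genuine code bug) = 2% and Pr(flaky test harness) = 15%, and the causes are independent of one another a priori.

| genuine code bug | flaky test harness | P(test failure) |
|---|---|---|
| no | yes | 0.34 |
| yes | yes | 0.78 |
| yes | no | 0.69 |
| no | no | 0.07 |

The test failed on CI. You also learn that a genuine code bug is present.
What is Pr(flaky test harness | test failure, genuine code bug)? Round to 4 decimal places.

Pr(flaky test harness | test failure, genuine code bug) ≈ 0.1663

P(test failure | genuine code bug) = 0.69·0.85 + 0.78·0.15 = 0.586500 + 0.117000 = 0.703500
Of this, 0.117000 comes from 0.78·0.15 (the flaky test harness=true cases).
Hence the posterior is 0.117000/0.703500 ≈ 0.1663.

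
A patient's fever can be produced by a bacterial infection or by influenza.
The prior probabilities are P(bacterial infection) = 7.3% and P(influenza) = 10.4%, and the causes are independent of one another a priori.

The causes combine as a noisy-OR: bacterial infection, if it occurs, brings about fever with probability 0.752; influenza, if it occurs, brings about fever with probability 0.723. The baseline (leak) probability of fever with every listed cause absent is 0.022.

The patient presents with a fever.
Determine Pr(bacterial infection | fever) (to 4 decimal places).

Pr(bacterial infection | fever) ≈ 0.3900

Under noisy-OR, P(fever | causes) = 1 − (1−0.022)·∏(1−qᵢ) over the active causes.
P(fever) = 0.022·0.927·0.896 + 0.729094·0.927·0.104 + 0.757456·0.073·0.896 + 0.932815·0.073·0.104 = 0.018273 + 0.070290 + 0.049544 + 0.007082 = 0.145189
The bacterial infection-present share is 0.049544 + 0.007082 = 0.056626.
So P(bacterial infection | fever) = 0.056626/0.145189 ≈ 0.3900.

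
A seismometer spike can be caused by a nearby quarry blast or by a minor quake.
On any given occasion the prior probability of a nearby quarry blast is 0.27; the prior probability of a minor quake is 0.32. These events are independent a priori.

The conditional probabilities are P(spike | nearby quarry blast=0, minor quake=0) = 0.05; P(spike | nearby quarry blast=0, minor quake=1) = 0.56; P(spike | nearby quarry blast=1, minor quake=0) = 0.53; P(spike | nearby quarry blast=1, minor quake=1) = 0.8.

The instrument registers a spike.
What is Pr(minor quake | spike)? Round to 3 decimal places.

Pr(minor quake | spike) ≈ 0.621

For the numerator, keep only minor quake=true terms: 0.130816 + 0.069120 = 0.199936
The normalizing constant is 0.05*0.73*0.68 + 0.56*0.73*0.32 + 0.53*0.27*0.68 + 0.8*0.27*0.32 = 0.322064
P(minor quake | spike) = 0.199936/0.322064 ≈ 0.621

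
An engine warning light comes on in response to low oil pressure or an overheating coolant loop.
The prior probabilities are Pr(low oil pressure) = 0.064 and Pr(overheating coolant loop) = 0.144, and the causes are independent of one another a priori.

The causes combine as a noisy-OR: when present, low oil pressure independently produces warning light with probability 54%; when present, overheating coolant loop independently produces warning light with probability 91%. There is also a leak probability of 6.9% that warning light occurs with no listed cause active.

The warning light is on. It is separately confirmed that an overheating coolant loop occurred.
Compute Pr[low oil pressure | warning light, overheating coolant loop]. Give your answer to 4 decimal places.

Pr[low oil pressure | warning light, overheating coolant loop] ≈ 0.0669

Under noisy-OR, P(warning light | causes) = 1 − (1−0.069)·∏(1−qᵢ) over the active causes.
For the numerator, keep only low oil pressure=true terms: 0.961457·0.064 = 0.061533
Denominator P(warning light | overheating coolant loop): 0.91621·0.936 + 0.961457·0.064 = 0.919106
P(low oil pressure | warning light, overheating coolant loop) = 0.061533/0.919106 ≈ 0.0669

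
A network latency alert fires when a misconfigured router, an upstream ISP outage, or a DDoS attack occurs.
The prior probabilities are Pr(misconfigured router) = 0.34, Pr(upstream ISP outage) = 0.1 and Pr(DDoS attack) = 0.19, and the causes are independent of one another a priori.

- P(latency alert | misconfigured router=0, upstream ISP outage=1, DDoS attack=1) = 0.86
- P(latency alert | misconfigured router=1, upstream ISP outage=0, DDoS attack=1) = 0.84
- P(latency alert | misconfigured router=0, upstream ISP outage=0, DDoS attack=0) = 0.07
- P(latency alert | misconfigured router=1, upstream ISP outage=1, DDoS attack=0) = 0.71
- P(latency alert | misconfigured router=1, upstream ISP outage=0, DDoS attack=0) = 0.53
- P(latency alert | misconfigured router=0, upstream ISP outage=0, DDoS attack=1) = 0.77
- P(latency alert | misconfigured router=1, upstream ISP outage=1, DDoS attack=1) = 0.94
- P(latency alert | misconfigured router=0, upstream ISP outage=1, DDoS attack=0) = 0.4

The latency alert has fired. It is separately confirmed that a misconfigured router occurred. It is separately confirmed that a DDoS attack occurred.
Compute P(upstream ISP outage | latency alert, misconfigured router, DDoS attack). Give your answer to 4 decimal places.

P(latency alert | misconfigured router, DDoS attack) = 0.84×0.9 + 0.94×0.1 = 0.756000 + 0.094000 = 0.850000
Of this, 0.094000 comes from 0.94×0.1 (the upstream ISP outage=true cases).
So P(upstream ISP outage | latency alert, misconfigured router, DDoS attack) = 0.094000/0.850000 ≈ 0.1106.

P(upstream ISP outage | latency alert, misconfigured router, DDoS attack) ≈ 0.1106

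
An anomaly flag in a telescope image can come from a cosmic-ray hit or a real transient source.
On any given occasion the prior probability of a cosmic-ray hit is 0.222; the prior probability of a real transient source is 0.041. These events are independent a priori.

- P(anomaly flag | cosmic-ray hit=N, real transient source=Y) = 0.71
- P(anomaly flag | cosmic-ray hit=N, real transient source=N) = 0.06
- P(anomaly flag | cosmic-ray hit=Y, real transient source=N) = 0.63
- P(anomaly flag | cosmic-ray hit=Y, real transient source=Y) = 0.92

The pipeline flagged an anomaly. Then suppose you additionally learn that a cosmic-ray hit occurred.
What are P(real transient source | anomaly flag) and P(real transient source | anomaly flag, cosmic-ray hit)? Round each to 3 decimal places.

Numerator (weight on configurations with real transient source): 0.022648 + 0.008374 = 0.031022
Normalizer over all consistent configurations: 0.06·0.778·0.959 + 0.71·0.778·0.041 + 0.63·0.222·0.959 + 0.92·0.222·0.041 = 0.209914
Posterior = 0.031022 / 0.209914 ≈ 0.148

Now also conditioning on cosmic-ray hit=true:
For the numerator, keep only real transient source=true terms: 0.92·0.041 = 0.037720
Normalizer over all consistent configurations: 0.63·0.959 + 0.92·0.041 = 0.641890
Posterior = 0.037720 / 0.641890 ≈ 0.059
— cosmic-ray hit explains away the evidence for real transient source.

P(real transient source | anomaly flag) ≈ 0.148; P(real transient source | anomaly flag, cosmic-ray hit) ≈ 0.059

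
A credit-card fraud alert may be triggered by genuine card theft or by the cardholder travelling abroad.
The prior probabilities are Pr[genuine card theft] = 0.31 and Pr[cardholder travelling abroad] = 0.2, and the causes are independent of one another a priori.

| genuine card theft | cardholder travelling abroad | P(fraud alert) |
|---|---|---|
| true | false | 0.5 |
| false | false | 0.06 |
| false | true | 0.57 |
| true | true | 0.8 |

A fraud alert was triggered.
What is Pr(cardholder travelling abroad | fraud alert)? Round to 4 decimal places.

P(fraud alert) = 0.06·0.69·0.8 + 0.57·0.69·0.2 + 0.5·0.31·0.8 + 0.8·0.31·0.2 = 0.033120 + 0.078660 + 0.124000 + 0.049600 = 0.285380
Of this, 0.128260 comes from 0.078660 + 0.049600 (the cardholder travelling abroad=true cases).
So P(cardholder travelling abroad | fraud alert) = 0.128260/0.285380 ≈ 0.4494.

Pr(cardholder travelling abroad | fraud alert) ≈ 0.4494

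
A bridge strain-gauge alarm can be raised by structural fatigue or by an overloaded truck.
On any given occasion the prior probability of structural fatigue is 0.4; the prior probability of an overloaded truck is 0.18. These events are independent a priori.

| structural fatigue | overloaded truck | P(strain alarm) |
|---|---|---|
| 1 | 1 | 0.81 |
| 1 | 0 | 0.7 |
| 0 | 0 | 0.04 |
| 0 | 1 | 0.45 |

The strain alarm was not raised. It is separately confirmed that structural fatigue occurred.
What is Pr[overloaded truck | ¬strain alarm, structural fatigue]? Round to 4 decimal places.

Pr[overloaded truck | ¬strain alarm, structural fatigue] ≈ 0.1221

P(¬strain alarm | structural fatigue) = 0.3*0.82 + 0.19*0.18 = 0.246000 + 0.034200 = 0.280200
Restricting to configurations with overloaded truck present: 0.19*0.18 = 0.034200.
Hence the posterior is 0.034200/0.280200 ≈ 0.1221.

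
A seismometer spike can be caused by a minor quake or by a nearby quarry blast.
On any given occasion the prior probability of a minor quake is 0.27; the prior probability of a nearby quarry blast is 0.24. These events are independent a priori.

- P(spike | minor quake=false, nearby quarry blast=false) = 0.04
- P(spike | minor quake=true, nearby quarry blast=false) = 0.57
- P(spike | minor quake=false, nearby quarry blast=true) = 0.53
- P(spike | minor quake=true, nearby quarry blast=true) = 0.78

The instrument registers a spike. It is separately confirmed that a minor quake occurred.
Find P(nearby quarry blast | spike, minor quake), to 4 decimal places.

P(nearby quarry blast | spike, minor quake) ≈ 0.3017

For the numerator, keep only nearby quarry blast=true terms: 0.78·0.24 = 0.187200
Normalizer over all consistent configurations: 0.57·0.76 + 0.78·0.24 = 0.620400
P(nearby quarry blast | spike, minor quake) = 0.187200/0.620400 ≈ 0.3017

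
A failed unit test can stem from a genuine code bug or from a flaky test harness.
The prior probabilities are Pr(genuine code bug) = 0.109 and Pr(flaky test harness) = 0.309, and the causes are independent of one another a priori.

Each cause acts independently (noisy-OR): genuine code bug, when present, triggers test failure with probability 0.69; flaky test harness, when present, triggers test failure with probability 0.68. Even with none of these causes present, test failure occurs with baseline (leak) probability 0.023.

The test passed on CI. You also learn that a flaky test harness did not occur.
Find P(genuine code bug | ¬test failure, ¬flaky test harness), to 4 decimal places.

Under noisy-OR, P(test failure | causes) = 1 − (1−0.023)·∏(1−qᵢ) over the active causes.
Numerator (weight on configurations with genuine code bug): 0.30287*0.109 = 0.033013
Denominator P(¬test failure | ¬flaky test harness): 0.977*0.891 + 0.30287*0.109 = 0.903520
P(genuine code bug | ¬test failure, ¬flaky test harness) = 0.033013/0.903520 ≈ 0.0365

P(genuine code bug | ¬test failure, ¬flaky test harness) ≈ 0.0365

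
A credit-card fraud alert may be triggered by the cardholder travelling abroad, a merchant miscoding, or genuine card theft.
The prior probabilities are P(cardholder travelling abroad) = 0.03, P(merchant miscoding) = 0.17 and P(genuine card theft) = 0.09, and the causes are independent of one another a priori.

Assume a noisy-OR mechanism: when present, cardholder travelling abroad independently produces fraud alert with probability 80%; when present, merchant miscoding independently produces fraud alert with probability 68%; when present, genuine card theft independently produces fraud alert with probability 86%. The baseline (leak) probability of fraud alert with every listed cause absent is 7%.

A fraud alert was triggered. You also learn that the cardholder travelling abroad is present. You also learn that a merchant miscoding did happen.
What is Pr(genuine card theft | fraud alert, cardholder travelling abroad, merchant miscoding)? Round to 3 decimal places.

Under noisy-OR, P(fraud alert | causes) = 1 − (1−0.07)·∏(1−qᵢ) over the active causes.
P(fraud alert | cardholder travelling abroad, merchant miscoding) = 0.94048·0.91 + 0.991667·0.09 = 0.855837 + 0.089250 = 0.945087
Of this, 0.089250 comes from 0.991667·0.09 (the genuine card theft=true cases).
P(genuine card theft | fraud alert, cardholder travelling abroad, merchant miscoding) = 0.089250 / 0.945087 ≈ 0.094

Pr(genuine card theft | fraud alert, cardholder travelling abroad, merchant miscoding) ≈ 0.094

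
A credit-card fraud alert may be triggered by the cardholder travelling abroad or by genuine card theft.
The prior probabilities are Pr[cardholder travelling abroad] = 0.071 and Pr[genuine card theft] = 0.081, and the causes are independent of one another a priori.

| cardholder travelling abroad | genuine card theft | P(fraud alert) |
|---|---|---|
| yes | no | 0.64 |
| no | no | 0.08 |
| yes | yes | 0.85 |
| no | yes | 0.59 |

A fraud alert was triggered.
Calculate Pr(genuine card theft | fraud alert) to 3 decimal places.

Pr(genuine card theft | fraud alert) ≈ 0.309

Sum P(fraud alert|·) weighted by the priors over the 4 (cardholder travelling abroad, genuine card theft) configurations:
  P(fraud alert) = 0.08·0.929·0.919 + 0.59·0.929·0.081 + 0.64·0.071·0.919 + 0.85·0.071·0.081
        = 0.068300 + 0.044397 + 0.041759 + 0.004888 = 0.159344
The terms with genuine card theft present sum to 0.049285, so
  P(genuine card theft | fraud alert) = 0.049285 / 0.159344 ≈ 0.309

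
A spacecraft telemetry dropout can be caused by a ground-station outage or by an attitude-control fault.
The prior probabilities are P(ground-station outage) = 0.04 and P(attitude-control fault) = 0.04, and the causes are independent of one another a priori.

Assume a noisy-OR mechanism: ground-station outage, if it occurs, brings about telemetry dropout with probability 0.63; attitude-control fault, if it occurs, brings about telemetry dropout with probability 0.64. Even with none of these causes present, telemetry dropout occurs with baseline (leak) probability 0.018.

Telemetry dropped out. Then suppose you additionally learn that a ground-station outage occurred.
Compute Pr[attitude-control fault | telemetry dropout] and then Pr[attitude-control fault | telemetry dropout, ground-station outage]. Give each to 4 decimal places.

Pr[attitude-control fault | telemetry dropout] ≈ 0.3898; Pr[attitude-control fault | telemetry dropout, ground-station outage] ≈ 0.0538

Under noisy-OR, P(telemetry dropout | causes) = 1 − (1−0.018)·∏(1−qᵢ) over the active causes.
Sum P(telemetry dropout|·) weighted by the priors over the 4 (ground-station outage, attitude-control fault) configurations:
  P(telemetry dropout) = 0.018*0.96*0.96 + 0.64648*0.96*0.04 + 0.63666*0.04*0.96 + 0.869198*0.04*0.04
        = 0.016589 + 0.024825 + 0.024448 + 0.001391 = 0.067253
Configurations with attitude-control fault contribute 0.026216, so
  P(attitude-control fault | telemetry dropout) = 0.026216 / 0.067253 ≈ 0.3898

With the extra evidence:
Enumerate both values of attitude-control fault and weight by the priors:
  P(telemetry dropout | ground-station outage) = 0.63666·0.96 + 0.869198·0.04
        = 0.611194 + 0.034768 = 0.645962
Keeping only the attitude-control fault-present terms gives 0.034768, so
  P(attitude-control fault | telemetry dropout, ground-station outage) = 0.034768 / 0.645962 ≈ 0.0538
— ground-station outage explains away the evidence for attitude-control fault.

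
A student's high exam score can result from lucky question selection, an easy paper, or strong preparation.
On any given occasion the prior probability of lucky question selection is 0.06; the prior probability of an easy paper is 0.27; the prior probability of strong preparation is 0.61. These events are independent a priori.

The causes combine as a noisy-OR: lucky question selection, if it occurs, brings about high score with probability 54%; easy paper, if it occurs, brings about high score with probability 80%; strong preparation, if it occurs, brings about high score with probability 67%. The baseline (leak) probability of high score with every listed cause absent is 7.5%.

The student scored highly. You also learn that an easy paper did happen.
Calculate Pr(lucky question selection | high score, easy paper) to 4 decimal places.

Under noisy-OR, P(high score | causes) = 1 − (1−0.075)·∏(1−qᵢ) over the active causes.
For the numerator, keep only lucky question selection=true terms: 0.021409 + 0.035572 = 0.056981
Normalizer over all consistent configurations: 0.815*0.94*0.39 + 0.93895*0.94*0.61 + 0.9149*0.06*0.39 + 0.971917*0.06*0.61 = 0.894154
P(lucky question selection | high score, easy paper) = 0.056981/0.894154 ≈ 0.0637

Pr(lucky question selection | high score, easy paper) ≈ 0.0637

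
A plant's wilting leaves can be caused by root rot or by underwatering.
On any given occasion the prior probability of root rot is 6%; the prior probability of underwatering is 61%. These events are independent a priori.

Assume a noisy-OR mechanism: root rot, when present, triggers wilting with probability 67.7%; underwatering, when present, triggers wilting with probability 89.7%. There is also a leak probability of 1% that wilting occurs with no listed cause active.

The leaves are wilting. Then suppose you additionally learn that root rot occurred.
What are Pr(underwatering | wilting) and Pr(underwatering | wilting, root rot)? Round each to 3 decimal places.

Under noisy-OR, P(wilting | causes) = 1 − (1−0.01)·∏(1−qᵢ) over the active causes.
For the numerator, keep only underwatering=true terms: 0.514930 + 0.035395 = 0.550325
Denominator P(wilting): 0.01·0.94·0.39 + 0.89803·0.94·0.61 + 0.68023·0.06·0.39 + 0.967064·0.06·0.61 = 0.569908
P(underwatering | wilting) = 0.550325/0.569908 ≈ 0.966

Now also conditioning on root rot=true:
P(wilting | root rot) = 0.68023·0.39 + 0.967064·0.61 = 0.265290 + 0.589909 = 0.855199
Of this, 0.589909 comes from 0.967064·0.61 (the underwatering=true cases).
P(underwatering | wilting, root rot) = 0.589909 / 0.855199 ≈ 0.690
The drop from 0.966 to 0.690 is the explaining-away (discounting) effect.

Pr(underwatering | wilting) ≈ 0.966; Pr(underwatering | wilting, root rot) ≈ 0.690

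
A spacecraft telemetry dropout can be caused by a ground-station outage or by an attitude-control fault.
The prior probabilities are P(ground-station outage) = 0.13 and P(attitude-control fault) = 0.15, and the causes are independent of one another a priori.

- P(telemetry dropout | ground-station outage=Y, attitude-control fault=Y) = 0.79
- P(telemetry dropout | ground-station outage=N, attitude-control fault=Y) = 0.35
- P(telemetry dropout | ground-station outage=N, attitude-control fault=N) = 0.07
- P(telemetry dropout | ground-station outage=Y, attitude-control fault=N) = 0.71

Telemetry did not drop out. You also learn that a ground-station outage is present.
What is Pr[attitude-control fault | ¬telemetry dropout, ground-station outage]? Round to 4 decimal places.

For the numerator, keep only attitude-control fault=true terms: 0.21×0.15 = 0.031500
Normalizer over all consistent configurations: 0.29×0.85 + 0.21×0.15 = 0.278000
Posterior = 0.031500 / 0.278000 ≈ 0.1133

Pr[attitude-control fault | ¬telemetry dropout, ground-station outage] ≈ 0.1133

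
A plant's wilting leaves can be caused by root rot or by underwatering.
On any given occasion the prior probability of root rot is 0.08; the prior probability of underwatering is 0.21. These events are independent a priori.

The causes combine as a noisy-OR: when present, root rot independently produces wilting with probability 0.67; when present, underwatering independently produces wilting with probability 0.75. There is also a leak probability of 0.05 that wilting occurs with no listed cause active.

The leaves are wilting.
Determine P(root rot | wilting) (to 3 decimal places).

Under noisy-OR, P(wilting | causes) = 1 − (1−0.05)·∏(1−qᵢ) over the active causes.
P(wilting) = 0.05×0.92×0.79 + 0.7625×0.92×0.21 + 0.6865×0.08×0.79 + 0.921625×0.08×0.21 = 0.036340 + 0.147315 + 0.043387 + 0.015483 = 0.242525
The root rot-present share is 0.043387 + 0.015483 = 0.058870.
P(root rot | wilting) = 0.058870 / 0.242525 ≈ 0.243

P(root rot | wilting) ≈ 0.243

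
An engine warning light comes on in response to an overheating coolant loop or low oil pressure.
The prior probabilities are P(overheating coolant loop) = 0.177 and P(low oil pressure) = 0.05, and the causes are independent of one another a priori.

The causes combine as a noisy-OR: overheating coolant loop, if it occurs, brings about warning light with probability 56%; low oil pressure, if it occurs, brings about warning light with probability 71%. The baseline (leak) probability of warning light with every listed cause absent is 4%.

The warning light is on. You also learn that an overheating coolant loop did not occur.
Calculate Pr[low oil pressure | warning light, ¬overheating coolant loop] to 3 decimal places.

Under noisy-OR, P(warning light | causes) = 1 − (1−0.04)·∏(1−qᵢ) over the active causes.
Weight on low oil pressure=true, given the evidence: 0.7216×0.05 = 0.036080
Denominator P(warning light | ¬overheating coolant loop): 0.04×0.95 + 0.7216×0.05 = 0.074080
P(low oil pressure | warning light, ¬overheating coolant loop) = 0.036080/0.074080 ≈ 0.487

Pr[low oil pressure | warning light, ¬overheating coolant loop] ≈ 0.487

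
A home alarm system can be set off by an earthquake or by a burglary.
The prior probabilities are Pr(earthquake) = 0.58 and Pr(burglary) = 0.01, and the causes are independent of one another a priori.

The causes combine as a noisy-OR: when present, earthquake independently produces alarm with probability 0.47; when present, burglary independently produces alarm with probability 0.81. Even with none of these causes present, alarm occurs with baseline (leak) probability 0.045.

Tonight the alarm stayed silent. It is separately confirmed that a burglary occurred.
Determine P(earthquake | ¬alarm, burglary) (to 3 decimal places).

P(earthquake | ¬alarm, burglary) ≈ 0.423

Under noisy-OR, P(alarm | causes) = 1 − (1−0.045)·∏(1−qᵢ) over the active causes.
Sum P(¬alarm|·) weighted by the priors over both values of earthquake:
  P(¬alarm | burglary) = 0.18145·0.42 + 0.096168·0.58
        = 0.076209 + 0.055777 = 0.131986
Keeping only the earthquake-present terms gives 0.055777, so
  P(earthquake | ¬alarm, burglary) = 0.055777 / 0.131986 ≈ 0.423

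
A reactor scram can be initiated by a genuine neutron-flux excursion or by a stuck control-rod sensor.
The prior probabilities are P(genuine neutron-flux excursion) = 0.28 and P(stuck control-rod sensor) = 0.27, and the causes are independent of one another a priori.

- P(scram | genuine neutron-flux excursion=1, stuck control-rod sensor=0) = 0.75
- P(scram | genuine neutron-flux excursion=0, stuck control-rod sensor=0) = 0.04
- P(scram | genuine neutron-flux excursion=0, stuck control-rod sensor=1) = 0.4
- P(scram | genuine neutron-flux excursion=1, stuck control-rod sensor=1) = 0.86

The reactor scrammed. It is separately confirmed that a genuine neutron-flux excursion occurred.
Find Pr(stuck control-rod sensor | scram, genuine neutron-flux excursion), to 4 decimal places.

Sum P(scram|·) weighted by the priors over both values of stuck control-rod sensor:
  P(scram | genuine neutron-flux excursion) = 0.75×0.73 + 0.86×0.27
        = 0.547500 + 0.232200 = 0.779700
The terms with stuck control-rod sensor present sum to 0.232200, so
  P(stuck control-rod sensor | scram, genuine neutron-flux excursion) = 0.232200 / 0.779700 ≈ 0.2978

Pr(stuck control-rod sensor | scram, genuine neutron-flux excursion) ≈ 0.2978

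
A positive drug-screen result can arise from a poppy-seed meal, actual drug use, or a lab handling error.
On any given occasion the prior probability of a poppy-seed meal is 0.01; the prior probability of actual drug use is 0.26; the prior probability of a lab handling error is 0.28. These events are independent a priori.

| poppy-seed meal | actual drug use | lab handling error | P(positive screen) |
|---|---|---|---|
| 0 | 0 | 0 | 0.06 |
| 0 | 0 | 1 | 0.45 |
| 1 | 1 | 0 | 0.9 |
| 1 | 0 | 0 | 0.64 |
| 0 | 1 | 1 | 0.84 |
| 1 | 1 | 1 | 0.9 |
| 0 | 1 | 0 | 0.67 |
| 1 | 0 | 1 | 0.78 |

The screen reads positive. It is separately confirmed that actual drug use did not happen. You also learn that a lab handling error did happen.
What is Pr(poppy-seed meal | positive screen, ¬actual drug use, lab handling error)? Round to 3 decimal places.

P(positive screen | ¬actual drug use, lab handling error) = 0.45*0.99 + 0.78*0.01 = 0.445500 + 0.007800 = 0.453300
Of this, 0.007800 comes from 0.78*0.01 (the poppy-seed meal=true cases).
So P(poppy-seed meal | positive screen, ¬actual drug use, lab handling error) = 0.007800/0.453300 ≈ 0.017.

Pr(poppy-seed meal | positive screen, ¬actual drug use, lab handling error) ≈ 0.017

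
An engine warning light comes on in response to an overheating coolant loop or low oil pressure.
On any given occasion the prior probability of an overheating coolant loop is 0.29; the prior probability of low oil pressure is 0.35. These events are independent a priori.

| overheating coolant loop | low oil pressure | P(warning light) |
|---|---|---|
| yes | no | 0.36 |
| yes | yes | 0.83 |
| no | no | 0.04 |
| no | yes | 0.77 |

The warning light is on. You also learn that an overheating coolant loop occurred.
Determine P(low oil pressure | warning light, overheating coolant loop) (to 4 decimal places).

P(low oil pressure | warning light, overheating coolant loop) ≈ 0.5539

P(warning light | overheating coolant loop) = 0.36·0.65 + 0.83·0.35 = 0.234000 + 0.290500 = 0.524500
Of this, 0.290500 comes from 0.83·0.35 (the low oil pressure=true cases).
So P(low oil pressure | warning light, overheating coolant loop) = 0.290500/0.524500 ≈ 0.5539.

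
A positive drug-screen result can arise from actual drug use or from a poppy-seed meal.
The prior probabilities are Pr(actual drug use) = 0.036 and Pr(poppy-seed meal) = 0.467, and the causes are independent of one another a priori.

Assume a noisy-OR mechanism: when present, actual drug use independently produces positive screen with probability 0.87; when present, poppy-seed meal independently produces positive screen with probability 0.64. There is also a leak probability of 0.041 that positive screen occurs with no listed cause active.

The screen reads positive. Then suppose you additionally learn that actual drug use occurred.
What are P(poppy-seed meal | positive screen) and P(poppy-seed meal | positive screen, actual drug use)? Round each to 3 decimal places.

P(poppy-seed meal | positive screen) ≈ 0.891; P(poppy-seed meal | positive screen, actual drug use) ≈ 0.489

Under noisy-OR, P(positive screen | causes) = 1 − (1−0.041)·∏(1−qᵢ) over the active causes.
Numerator (weight on configurations with poppy-seed meal): 0.294765 + 0.016057 = 0.310822
Normalizer over all consistent configurations: 0.041×0.964×0.533 + 0.65476×0.964×0.467 + 0.87533×0.036×0.533 + 0.955119×0.036×0.467 = 0.348684
Posterior = 0.310822 / 0.348684 ≈ 0.891

With the extra evidence:
P(positive screen | actual drug use) = 0.87533×0.533 + 0.955119×0.467 = 0.466551 + 0.446041 = 0.912592
Of this, 0.446041 comes from 0.955119×0.467 (the poppy-seed meal=true cases).
P(poppy-seed meal | positive screen, actual drug use) = 0.446041 / 0.912592 ≈ 0.489
— actual drug use explains away the evidence for poppy-seed meal.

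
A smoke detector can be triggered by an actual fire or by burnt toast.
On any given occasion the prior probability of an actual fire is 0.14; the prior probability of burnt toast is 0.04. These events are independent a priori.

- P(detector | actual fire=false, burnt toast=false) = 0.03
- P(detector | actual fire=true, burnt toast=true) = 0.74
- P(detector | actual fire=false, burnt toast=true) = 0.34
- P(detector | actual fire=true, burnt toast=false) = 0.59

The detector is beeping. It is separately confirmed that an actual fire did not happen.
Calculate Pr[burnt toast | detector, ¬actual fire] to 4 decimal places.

P(detector | ¬actual fire) = 0.03*0.96 + 0.34*0.04 = 0.028800 + 0.013600 = 0.042400
Of this, 0.013600 comes from 0.34*0.04 (the burnt toast=true cases).
Hence the posterior is 0.013600/0.042400 ≈ 0.3208.

Pr[burnt toast | detector, ¬actual fire] ≈ 0.3208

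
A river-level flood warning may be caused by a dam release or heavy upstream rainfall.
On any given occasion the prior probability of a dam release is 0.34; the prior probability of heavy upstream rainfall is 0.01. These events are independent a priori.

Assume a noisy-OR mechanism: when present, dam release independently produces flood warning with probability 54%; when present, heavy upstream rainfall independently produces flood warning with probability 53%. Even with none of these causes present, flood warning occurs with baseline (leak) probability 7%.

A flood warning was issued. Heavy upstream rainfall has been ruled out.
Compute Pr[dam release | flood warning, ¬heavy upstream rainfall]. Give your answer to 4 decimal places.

Under noisy-OR, P(flood warning | causes) = 1 − (1−0.07)·∏(1−qᵢ) over the active causes.
Numerator (weight on configurations with dam release): 0.5722*0.34 = 0.194548
Normalizer over all consistent configurations: 0.07*0.66 + 0.5722*0.34 = 0.240748
P(dam release | flood warning, ¬heavy upstream rainfall) = 0.194548/0.240748 ≈ 0.8081

Pr[dam release | flood warning, ¬heavy upstream rainfall] ≈ 0.8081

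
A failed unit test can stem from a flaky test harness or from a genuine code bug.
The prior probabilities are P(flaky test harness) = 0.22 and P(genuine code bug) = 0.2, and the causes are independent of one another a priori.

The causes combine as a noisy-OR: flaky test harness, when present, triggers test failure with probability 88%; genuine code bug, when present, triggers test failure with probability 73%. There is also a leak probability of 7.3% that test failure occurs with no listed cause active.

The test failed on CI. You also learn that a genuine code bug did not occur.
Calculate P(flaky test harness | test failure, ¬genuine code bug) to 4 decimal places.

Under noisy-OR, P(test failure | causes) = 1 − (1−0.073)·∏(1−qᵢ) over the active causes.
Sum P(test failure|·) weighted by the priors over both values of flaky test harness:
  P(test failure | ¬genuine code bug) = 0.073*0.78 + 0.88876*0.22
        = 0.056940 + 0.195527 = 0.252467
The terms with flaky test harness present sum to 0.195527, so
  P(flaky test harness | test failure, ¬genuine code bug) = 0.195527 / 0.252467 ≈ 0.7745

P(flaky test harness | test failure, ¬genuine code bug) ≈ 0.7745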